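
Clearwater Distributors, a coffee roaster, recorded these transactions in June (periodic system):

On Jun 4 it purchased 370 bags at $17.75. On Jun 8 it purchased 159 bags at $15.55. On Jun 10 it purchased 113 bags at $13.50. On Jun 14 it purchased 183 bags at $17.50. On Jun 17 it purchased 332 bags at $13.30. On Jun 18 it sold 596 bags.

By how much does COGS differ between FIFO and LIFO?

$1,232.85

FIFO COGS: 370 @ $17.75 + 159 @ $15.55 + 67 @ $13.50 = $9,944.45
LIFO COGS: 332 @ $13.30 + 183 @ $17.50 + 81 @ $13.50 = $8,711.60
Difference = |$9,944.45 − $8,711.60| = $1,232.85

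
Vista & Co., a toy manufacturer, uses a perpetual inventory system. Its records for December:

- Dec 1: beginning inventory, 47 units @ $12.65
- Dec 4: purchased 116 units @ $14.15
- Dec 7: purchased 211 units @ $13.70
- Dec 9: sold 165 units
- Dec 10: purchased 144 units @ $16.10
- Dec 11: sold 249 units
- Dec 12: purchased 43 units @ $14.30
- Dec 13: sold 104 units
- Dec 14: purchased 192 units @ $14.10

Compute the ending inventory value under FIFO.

Dec 9, 165 sold [FIFO — oldest first]: 47 @ $12.65 + 116 @ $14.15 + 2 @ $13.70 = $2,263.35
Dec 11, 249 sold [FIFO — oldest first]: 209 @ $13.70 + 40 @ $16.10 = $3,507.30
Dec 13, 104 sold [FIFO — oldest first]: 104 @ $16.10 = $1,674.40
Total COGS = $2,263.35 + $3,507.30 + $1,674.40 = $7,445.05
Ending inventory: 43 @ $14.30 + 192 @ $14.10 = $3,322.10

Ending inventory = $3,322.10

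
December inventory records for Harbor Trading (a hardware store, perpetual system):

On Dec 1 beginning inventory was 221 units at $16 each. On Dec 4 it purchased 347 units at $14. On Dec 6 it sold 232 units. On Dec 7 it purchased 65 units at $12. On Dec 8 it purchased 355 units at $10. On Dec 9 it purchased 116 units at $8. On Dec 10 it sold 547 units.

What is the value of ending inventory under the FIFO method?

Dec 6, 232 sold [FIFO — oldest first]: 221 @ $16 + 11 @ $14 = $3,690
Dec 10, 547 sold [FIFO — oldest first]: 336 @ $14 + 65 @ $12 + 146 @ $10 = $6,944
Total COGS = $3,690 + $6,944 = $10,634
Ending inventory: 209 @ $10 + 116 @ $8 = $3,018
Check: goods available $13,652 = COGS $10,634 + ending $3,018

Ending inventory = $3,018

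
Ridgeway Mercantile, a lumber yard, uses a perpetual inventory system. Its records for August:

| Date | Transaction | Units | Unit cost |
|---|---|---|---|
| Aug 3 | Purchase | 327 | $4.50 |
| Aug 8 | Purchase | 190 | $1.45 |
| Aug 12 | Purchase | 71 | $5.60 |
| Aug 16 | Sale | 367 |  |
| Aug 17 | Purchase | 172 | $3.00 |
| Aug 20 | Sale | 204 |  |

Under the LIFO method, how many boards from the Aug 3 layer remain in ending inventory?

189

Aug 16, 367 sold [LIFO — newest first]: 71 @ $5.60 + 190 @ $1.45 + 106 @ $4.50 = $1,150.10
Aug 20, 204 sold [LIFO — newest first]: 172 @ $3.00 + 32 @ $4.50 = $660.00
Total COGS = $1,150.10 + $660.00 = $1,810.10
Ending inventory: 189 @ $4.50 = $850.50
Check: goods available $2,660.60 = COGS $1,810.10 + ending $850.50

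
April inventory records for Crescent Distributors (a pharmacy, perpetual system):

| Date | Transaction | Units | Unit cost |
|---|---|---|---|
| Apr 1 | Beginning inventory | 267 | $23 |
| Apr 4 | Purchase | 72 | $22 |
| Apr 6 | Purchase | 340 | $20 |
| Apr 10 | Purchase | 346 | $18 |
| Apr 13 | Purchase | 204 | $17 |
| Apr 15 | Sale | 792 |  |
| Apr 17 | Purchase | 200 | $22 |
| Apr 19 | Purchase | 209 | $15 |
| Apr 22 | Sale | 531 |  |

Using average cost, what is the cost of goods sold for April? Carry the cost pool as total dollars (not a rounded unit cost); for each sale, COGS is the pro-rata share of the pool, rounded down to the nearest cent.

After Apr 1: 267 on hand, pool $6,141.00 (≈ $23.0000 each)
After Apr 4: 339 on hand, pool $7,725.00 (≈ $22.7876 each)
After Apr 6: 679 on hand, pool $14,525.00 (≈ $21.3918 each)
After Apr 10: 1025 on hand, pool $20,753.00 (≈ $20.2468 each)
After Apr 13: 1229 on hand, pool $24,221.00 (≈ $19.7079 each)
Apr 15, sell 792: 792/1229 × $24,221.00 → $15,608.65
After Apr 17: 637 on hand, pool $13,012.35 (≈ $20.4276 each)
After Apr 19: 846 on hand, pool $16,147.35 (≈ $19.0867 each)
Apr 22, sell 531: 531/846 × $16,147.35 → $10,135.03
Total COGS = $15,608.65 + $10,135.03 = $25,743.68
Ending inventory (cost pool remaining) = $6,012.32
Check: goods available $31,756.00 = COGS $25,743.68 + ending $6,012.32

COGS = $25,743.68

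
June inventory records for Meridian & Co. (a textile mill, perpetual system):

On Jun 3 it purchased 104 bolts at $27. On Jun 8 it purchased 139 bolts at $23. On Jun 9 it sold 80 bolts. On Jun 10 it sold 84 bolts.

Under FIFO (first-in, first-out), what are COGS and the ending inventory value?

COGS = $4,188; ending inventory = $1,817

Jun 9, 80 sold [FIFO — oldest first]: 80 @ $27 = $2,160
Jun 10, 84 sold [FIFO — oldest first]: 24 @ $27 + 60 @ $23 = $2,028
Total COGS = $2,160 + $2,028 = $4,188
Ending inventory: 79 @ $23 = $1,817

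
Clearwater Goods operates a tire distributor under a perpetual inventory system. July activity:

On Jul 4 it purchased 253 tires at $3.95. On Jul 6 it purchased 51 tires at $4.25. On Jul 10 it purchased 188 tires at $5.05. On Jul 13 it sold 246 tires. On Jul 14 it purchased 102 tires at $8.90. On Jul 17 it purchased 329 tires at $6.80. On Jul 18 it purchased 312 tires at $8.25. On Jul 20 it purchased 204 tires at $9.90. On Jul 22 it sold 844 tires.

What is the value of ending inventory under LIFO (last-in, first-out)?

Ending inventory = $1,886.30

Jul 13, 246 sold [LIFO — newest first]: 188 @ $5.05 + 51 @ $4.25 + 7 @ $3.95 = $1,193.80
Jul 22, 844 sold [LIFO — newest first]: 204 @ $9.90 + 312 @ $8.25 + 328 @ $6.80 = $6,824.00
Total COGS = $1,193.80 + $6,824.00 = $8,017.80
Ending inventory: 246 @ $3.95 + 102 @ $8.90 + 1 @ $6.80 = $1,886.30
Check: goods available $9,904.10 = COGS $8,017.80 + ending $1,886.30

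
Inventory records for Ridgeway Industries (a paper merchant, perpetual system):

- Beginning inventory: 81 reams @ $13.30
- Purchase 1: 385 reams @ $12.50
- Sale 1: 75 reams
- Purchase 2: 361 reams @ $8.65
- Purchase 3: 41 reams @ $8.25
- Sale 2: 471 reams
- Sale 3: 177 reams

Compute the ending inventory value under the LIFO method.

Ending inventory = $1,877.30

Sale 1 (75) [LIFO — newest first]: 75 @ $12.50 = $937.50
Sale 2 (471) [LIFO — newest first]: 41 @ $8.25 + 361 @ $8.65 + 69 @ $12.50 = $4,323.40
Sale 3 (177) [LIFO — newest first]: 177 @ $12.50 = $2,212.50
Total COGS = $937.50 + $4,323.40 + $2,212.50 = $7,473.40
Ending inventory: 81 @ $13.30 + 64 @ $12.50 = $1,877.30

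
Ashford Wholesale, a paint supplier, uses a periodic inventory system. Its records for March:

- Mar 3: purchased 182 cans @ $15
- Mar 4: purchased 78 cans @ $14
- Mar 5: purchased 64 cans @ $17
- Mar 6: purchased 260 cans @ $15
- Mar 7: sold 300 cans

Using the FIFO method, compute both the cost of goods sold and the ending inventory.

COGS = $4,502; ending inventory = $4,308

Mar 7, 300 sold [FIFO — oldest first]: 182 @ $15 + 78 @ $14 + 40 @ $17 = $4,502
Ending inventory: 24 @ $17 + 260 @ $15 = $4,308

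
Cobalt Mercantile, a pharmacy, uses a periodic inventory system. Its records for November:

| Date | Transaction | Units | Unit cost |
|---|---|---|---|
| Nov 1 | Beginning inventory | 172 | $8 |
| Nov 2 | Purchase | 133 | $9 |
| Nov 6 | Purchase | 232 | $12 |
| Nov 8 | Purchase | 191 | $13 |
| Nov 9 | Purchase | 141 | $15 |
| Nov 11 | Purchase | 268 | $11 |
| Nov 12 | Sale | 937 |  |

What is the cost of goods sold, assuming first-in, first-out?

Nov 12, 937 sold [FIFO — oldest first]: 172 @ $8 + 133 @ $9 + 232 @ $12 + 191 @ $13 + 141 @ $15 + 68 @ $11 = $10,703
Ending inventory: 200 @ $11 = $2,200

COGS = $10,703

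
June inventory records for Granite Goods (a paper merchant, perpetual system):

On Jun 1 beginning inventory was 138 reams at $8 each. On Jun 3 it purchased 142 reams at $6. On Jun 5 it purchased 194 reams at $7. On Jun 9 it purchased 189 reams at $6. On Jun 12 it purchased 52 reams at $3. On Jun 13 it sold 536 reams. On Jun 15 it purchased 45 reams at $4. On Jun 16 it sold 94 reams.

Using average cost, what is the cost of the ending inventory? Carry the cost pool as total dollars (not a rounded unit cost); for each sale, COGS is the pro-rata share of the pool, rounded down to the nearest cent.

After Jun 1: 138 on hand, pool $1,104.00 (≈ $8.0000 each)
After Jun 3: 280 on hand, pool $1,956.00 (≈ $6.9857 each)
After Jun 5: 474 on hand, pool $3,314.00 (≈ $6.9916 each)
After Jun 9: 663 on hand, pool $4,448.00 (≈ $6.7089 each)
After Jun 12: 715 on hand, pool $4,604.00 (≈ $6.4392 each)
Jun 13, sell 536: 536/715 × $4,604.00 → $3,451.39
After Jun 15: 224 on hand, pool $1,332.61 (≈ $5.9492 each)
Jun 16, sell 94: 94/224 × $1,332.61 → $559.22
Total COGS = $3,451.39 + $559.22 = $4,010.61
Ending inventory (cost pool remaining) = $773.39

Ending inventory = $773.39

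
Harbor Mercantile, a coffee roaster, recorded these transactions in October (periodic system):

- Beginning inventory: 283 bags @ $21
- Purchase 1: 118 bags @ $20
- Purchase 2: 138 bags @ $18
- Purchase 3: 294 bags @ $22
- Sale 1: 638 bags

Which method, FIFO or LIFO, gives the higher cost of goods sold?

LIFO

FIFO COGS: 283 @ $21 + 118 @ $20 + 138 @ $18 + 99 @ $22 = $12,965
LIFO COGS: 294 @ $22 + 138 @ $18 + 118 @ $20 + 88 @ $21 = $13,160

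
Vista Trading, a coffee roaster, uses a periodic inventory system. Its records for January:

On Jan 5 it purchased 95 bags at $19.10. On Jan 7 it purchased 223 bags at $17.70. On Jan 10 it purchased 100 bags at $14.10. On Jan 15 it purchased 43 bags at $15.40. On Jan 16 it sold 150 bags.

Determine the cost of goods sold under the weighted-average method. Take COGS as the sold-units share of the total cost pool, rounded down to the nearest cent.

Jan 16, sell 150: 150/461 × $7,833.80 → $2,548.95
Ending inventory (cost pool remaining) = $5,284.85
Check: goods available $7,833.80 = COGS $2,548.95 + ending $5,284.85

COGS = $2,548.95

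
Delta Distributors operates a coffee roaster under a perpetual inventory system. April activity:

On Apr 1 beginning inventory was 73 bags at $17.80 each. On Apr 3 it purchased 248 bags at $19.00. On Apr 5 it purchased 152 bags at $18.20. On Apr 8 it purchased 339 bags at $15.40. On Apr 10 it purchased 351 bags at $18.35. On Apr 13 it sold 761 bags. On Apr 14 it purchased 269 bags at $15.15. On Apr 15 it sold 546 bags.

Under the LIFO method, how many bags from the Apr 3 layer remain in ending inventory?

52

Apr 13, 761 sold [LIFO — newest first]: 351 @ $18.35 + 339 @ $15.40 + 71 @ $18.20 = $12,953.65
Apr 15, 546 sold [LIFO — newest first]: 269 @ $15.15 + 81 @ $18.20 + 196 @ $19.00 = $9,273.55
Total COGS = $12,953.65 + $9,273.55 = $22,227.20
Ending inventory: 73 @ $17.80 + 52 @ $19.00 = $2,287.40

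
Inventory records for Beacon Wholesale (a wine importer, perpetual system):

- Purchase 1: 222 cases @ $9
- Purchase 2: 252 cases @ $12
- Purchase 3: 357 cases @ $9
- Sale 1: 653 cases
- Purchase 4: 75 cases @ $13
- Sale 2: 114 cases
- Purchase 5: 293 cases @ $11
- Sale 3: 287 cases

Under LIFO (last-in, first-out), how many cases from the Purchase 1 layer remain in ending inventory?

139

Sale 1 (653) [LIFO — newest first]: 357 @ $9 + 252 @ $12 + 44 @ $9 = $6,633
Sale 2 (114) [LIFO — newest first]: 75 @ $13 + 39 @ $9 = $1,326
Sale 3 (287) [LIFO — newest first]: 287 @ $11 = $3,157
Total COGS = $6,633 + $1,326 + $3,157 = $11,116
Ending inventory: 139 @ $9 + 6 @ $11 = $1,317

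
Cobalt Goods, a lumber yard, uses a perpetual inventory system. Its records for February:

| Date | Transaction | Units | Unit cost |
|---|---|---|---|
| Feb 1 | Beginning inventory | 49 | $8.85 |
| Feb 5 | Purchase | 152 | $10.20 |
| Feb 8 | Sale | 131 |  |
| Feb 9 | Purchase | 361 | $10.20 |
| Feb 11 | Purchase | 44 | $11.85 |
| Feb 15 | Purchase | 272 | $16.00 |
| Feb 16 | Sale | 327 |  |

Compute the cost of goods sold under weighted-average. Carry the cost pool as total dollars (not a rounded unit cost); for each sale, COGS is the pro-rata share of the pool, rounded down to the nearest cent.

After Feb 1: 49 on hand, pool $433.65 (≈ $8.8500 each)
After Feb 5: 201 on hand, pool $1,984.05 (≈ $9.8709 each)
Feb 8, sell 131: 131/201 × $1,984.05 → $1,293.08
After Feb 9: 431 on hand, pool $4,373.17 (≈ $10.1466 each)
After Feb 11: 475 on hand, pool $4,894.57 (≈ $10.3044 each)
After Feb 15: 747 on hand, pool $9,246.57 (≈ $12.3783 each)
Feb 16, sell 327: 327/747 × $9,246.57 → $4,047.69
Total COGS = $1,293.08 + $4,047.69 = $5,340.77
Ending inventory (cost pool remaining) = $5,198.88

COGS = $5,340.77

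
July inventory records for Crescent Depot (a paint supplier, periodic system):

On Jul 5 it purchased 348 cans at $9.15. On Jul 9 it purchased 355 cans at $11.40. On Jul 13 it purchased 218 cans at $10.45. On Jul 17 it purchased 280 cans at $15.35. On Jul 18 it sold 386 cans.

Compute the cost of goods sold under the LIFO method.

Jul 18, 386 sold [LIFO — newest first]: 280 @ $15.35 + 106 @ $10.45 = $5,405.70
Ending inventory: 348 @ $9.15 + 355 @ $11.40 + 112 @ $10.45 = $8,401.60

COGS = $5,405.70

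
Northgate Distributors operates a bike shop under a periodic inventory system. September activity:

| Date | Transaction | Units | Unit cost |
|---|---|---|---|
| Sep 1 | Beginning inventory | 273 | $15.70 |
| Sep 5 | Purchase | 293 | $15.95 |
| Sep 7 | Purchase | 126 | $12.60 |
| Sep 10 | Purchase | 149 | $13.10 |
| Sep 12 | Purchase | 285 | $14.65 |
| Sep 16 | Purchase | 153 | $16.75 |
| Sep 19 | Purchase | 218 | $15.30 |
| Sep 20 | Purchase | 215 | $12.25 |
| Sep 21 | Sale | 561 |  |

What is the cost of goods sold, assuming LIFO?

Sep 21, 561 sold [LIFO — newest first]: 215 @ $12.25 + 218 @ $15.30 + 128 @ $16.75 = $8,113.15
Ending inventory: 273 @ $15.70 + 293 @ $15.95 + 126 @ $12.60 + 149 @ $13.10 + 285 @ $14.65 + 25 @ $16.75 = $17,092.95
Check: goods available $25,206.10 = COGS $8,113.15 + ending $17,092.95

COGS = $8,113.15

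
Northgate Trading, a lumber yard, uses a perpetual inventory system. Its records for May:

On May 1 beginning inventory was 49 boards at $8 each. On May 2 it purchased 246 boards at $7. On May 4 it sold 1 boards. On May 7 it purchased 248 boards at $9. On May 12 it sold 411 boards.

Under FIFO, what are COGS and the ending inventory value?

COGS = $3,167; ending inventory = $1,179

May 4, 1 sold [FIFO — oldest first]: 1 @ $8 = $8
May 12, 411 sold [FIFO — oldest first]: 48 @ $8 + 246 @ $7 + 117 @ $9 = $3,159
Total COGS = $8 + $3,159 = $3,167
Ending inventory: 131 @ $9 = $1,179
Check: goods available $4,346 = COGS $3,167 + ending $1,179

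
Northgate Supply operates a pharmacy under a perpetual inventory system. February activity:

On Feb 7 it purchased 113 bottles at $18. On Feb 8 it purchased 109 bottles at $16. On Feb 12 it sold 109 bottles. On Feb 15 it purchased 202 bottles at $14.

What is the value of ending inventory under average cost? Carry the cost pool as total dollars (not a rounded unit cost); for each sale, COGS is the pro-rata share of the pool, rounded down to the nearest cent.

Ending inventory = $4,751.04

After Feb 7: 113 on hand, pool $2,034.00 (≈ $18.0000 each)
After Feb 8: 222 on hand, pool $3,778.00 (≈ $17.0180 each)
Feb 12, sell 109: 109/222 × $3,778.00 → $1,854.96
After Feb 15: 315 on hand, pool $4,751.04 (≈ $15.0827 each)
Ending inventory (cost pool remaining) = $4,751.04
Check: goods available $6,606.00 = COGS $1,854.96 + ending $4,751.04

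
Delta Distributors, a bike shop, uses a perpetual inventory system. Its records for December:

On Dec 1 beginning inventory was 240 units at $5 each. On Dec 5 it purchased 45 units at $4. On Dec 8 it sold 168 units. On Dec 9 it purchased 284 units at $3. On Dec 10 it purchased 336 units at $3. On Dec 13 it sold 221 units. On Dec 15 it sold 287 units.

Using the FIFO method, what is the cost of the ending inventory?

Ending inventory = $687

Dec 8, 168 sold [FIFO — oldest first]: 168 @ $5 = $840
Dec 13, 221 sold [FIFO — oldest first]: 72 @ $5 + 45 @ $4 + 104 @ $3 = $852
Dec 15, 287 sold [FIFO — oldest first]: 180 @ $3 + 107 @ $3 = $861
Total COGS = $840 + $852 + $861 = $2,553
Ending inventory: 229 @ $3 = $687
Check: goods available $3,240 = COGS $2,553 + ending $687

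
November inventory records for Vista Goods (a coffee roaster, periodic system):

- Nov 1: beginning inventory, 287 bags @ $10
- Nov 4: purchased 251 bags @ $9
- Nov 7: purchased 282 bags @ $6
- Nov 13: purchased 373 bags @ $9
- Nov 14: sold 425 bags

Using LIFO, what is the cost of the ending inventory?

Nov 14, 425 sold [LIFO — newest first]: 373 @ $9 + 52 @ $6 = $3,669
Ending inventory: 287 @ $10 + 251 @ $9 + 230 @ $6 = $6,509

Ending inventory = $6,509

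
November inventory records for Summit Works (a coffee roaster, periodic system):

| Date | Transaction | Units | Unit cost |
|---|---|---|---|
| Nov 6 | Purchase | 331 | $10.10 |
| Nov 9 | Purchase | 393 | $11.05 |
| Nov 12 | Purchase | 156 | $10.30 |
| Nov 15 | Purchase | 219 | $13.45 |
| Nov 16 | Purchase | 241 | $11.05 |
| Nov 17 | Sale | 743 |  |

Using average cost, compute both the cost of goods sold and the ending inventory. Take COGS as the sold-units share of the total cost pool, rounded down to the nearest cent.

Nov 17, sell 743: 743/1340 × $14,901.15 → $8,262.35
Ending inventory (cost pool remaining) = $6,638.80

COGS = $8,262.35; ending inventory = $6,638.80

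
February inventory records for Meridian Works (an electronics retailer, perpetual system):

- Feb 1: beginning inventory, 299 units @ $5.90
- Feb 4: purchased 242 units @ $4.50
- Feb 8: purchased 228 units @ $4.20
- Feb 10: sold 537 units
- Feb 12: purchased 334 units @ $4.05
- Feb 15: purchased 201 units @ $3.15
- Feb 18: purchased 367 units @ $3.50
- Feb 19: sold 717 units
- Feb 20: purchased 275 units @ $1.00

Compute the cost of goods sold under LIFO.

COGS = $4,963.00

Feb 10, 537 sold [LIFO — newest first]: 228 @ $4.20 + 242 @ $4.50 + 67 @ $5.90 = $2,441.90
Feb 19, 717 sold [LIFO — newest first]: 367 @ $3.50 + 201 @ $3.15 + 149 @ $4.05 = $2,521.10
Total COGS = $2,441.90 + $2,521.10 = $4,963.00
Ending inventory: 232 @ $5.90 + 185 @ $4.05 + 275 @ $1.00 = $2,393.05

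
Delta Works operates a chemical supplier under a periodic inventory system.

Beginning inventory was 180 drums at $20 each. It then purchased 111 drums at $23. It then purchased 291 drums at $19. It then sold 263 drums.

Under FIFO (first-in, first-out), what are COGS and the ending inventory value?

COGS = $5,509; ending inventory = $6,173

Sale 1 (263) [FIFO — oldest first]: 180 @ $20 + 83 @ $23 = $5,509
Ending inventory: 28 @ $23 + 291 @ $19 = $6,173
Check: goods available $11,682 = COGS $5,509 + ending $6,173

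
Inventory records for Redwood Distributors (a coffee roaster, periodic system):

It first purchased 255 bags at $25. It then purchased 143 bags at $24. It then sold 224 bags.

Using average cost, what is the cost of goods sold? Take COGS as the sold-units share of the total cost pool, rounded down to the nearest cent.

COGS = $5,519.51

Sale 1, sell 224: 224/398 × $9,807.00 → $5,519.51
Ending inventory (cost pool remaining) = $4,287.49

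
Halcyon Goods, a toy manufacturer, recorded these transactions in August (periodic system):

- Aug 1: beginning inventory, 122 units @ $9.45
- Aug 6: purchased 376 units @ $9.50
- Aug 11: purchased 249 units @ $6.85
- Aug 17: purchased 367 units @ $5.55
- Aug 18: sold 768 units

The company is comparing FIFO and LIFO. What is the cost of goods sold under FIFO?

COGS = $6,547.10

FIFO COGS: 122 @ $9.45 + 376 @ $9.50 + 249 @ $6.85 + 21 @ $5.55 = $6,547.10
LIFO COGS: 367 @ $5.55 + 249 @ $6.85 + 152 @ $9.50 = $5,186.50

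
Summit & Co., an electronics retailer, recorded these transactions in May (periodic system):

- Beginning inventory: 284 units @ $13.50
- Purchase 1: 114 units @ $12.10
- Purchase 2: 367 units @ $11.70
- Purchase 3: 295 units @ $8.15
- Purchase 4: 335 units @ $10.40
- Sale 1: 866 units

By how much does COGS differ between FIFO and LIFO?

FIFO COGS: 284 @ $13.50 + 114 @ $12.10 + 367 @ $11.70 + 101 @ $8.15 = $10,330.45
LIFO COGS: 335 @ $10.40 + 295 @ $8.15 + 236 @ $11.70 = $8,649.45
Difference = |$10,330.45 − $8,649.45| = $1,681.00

$1,681.00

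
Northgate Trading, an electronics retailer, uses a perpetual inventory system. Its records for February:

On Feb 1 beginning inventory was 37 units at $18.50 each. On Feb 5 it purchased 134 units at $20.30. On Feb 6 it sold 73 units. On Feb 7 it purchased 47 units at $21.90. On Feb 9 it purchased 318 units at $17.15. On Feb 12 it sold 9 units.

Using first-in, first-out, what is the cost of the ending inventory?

Feb 6, 73 sold [FIFO — oldest first]: 37 @ $18.50 + 36 @ $20.30 = $1,415.30
Feb 12, 9 sold [FIFO — oldest first]: 9 @ $20.30 = $182.70
Total COGS = $1,415.30 + $182.70 = $1,598.00
Ending inventory: 89 @ $20.30 + 47 @ $21.90 + 318 @ $17.15 = $8,289.70

Ending inventory = $8,289.70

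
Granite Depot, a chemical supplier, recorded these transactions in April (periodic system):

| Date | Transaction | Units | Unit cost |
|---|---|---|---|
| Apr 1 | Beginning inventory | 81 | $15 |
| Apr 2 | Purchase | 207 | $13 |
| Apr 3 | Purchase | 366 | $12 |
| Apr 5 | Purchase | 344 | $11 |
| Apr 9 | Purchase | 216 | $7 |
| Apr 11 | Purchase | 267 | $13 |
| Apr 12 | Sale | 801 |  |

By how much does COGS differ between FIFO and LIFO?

$1,434

FIFO COGS: 81 @ $15 + 207 @ $13 + 366 @ $12 + 147 @ $11 = $9,915
LIFO COGS: 267 @ $13 + 216 @ $7 + 318 @ $11 = $8,481
Difference = |$9,915 − $8,481| = $1,434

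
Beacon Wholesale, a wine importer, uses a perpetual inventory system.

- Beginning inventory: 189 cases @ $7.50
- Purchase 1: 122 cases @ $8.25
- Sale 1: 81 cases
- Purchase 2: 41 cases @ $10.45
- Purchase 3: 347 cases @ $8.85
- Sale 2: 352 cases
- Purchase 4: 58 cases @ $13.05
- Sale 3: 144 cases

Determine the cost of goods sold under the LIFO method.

Sale 1 (81) [LIFO — newest first]: 81 @ $8.25 = $668.25
Sale 2 (352) [LIFO — newest first]: 347 @ $8.85 + 5 @ $10.45 = $3,123.20
Sale 3 (144) [LIFO — newest first]: 58 @ $13.05 + 36 @ $10.45 + 41 @ $8.25 + 9 @ $7.50 = $1,538.85
Total COGS = $668.25 + $3,123.20 + $1,538.85 = $5,330.30
Ending inventory: 180 @ $7.50 = $1,350.00

COGS = $5,330.30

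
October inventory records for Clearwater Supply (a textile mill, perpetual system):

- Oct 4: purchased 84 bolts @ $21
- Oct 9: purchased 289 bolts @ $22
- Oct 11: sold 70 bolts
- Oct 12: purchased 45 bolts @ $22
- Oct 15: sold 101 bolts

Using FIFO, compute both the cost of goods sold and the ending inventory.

COGS = $3,678; ending inventory = $5,434

Oct 11, 70 sold [FIFO — oldest first]: 70 @ $21 = $1,470
Oct 15, 101 sold [FIFO — oldest first]: 14 @ $21 + 87 @ $22 = $2,208
Total COGS = $1,470 + $2,208 = $3,678
Ending inventory: 202 @ $22 + 45 @ $22 = $5,434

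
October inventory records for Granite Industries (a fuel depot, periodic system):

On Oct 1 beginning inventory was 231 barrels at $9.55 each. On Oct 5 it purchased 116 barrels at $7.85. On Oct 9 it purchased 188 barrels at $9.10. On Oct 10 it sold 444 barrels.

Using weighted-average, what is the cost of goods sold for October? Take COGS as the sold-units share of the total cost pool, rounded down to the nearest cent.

COGS = $4,006.33

Oct 10, sell 444: 444/535 × $4,827.45 → $4,006.33
Ending inventory (cost pool remaining) = $821.12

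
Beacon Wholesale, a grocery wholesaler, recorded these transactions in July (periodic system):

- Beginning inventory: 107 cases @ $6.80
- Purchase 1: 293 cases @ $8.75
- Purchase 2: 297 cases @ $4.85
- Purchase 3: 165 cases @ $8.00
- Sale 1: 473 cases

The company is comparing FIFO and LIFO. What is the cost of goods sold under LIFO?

COGS = $2,856.70

FIFO COGS: 107 @ $6.80 + 293 @ $8.75 + 73 @ $4.85 = $3,645.40
LIFO COGS: 165 @ $8.00 + 297 @ $4.85 + 11 @ $8.75 = $2,856.70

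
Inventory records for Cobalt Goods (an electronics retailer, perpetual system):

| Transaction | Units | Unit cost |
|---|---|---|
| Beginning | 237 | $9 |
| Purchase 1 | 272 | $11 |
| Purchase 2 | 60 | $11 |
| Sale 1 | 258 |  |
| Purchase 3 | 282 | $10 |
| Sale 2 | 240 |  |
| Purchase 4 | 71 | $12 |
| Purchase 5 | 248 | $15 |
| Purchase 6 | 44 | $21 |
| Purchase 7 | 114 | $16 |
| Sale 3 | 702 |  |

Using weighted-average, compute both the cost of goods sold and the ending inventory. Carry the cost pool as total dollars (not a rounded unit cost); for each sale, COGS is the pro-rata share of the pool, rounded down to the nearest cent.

After Beginning: 237 on hand, pool $2,133.00 (≈ $9.0000 each)
After Purchase 1: 509 on hand, pool $5,125.00 (≈ $10.0688 each)
After Purchase 2: 569 on hand, pool $5,785.00 (≈ $10.1670 each)
Sale 1, sell 258: 258/569 × $5,785.00 → $2,623.07
After Purchase 3: 593 on hand, pool $5,981.93 (≈ $10.0876 each)
Sale 2, sell 240: 240/593 × $5,981.93 → $2,421.01
After Purchase 4: 424 on hand, pool $4,412.92 (≈ $10.4078 each)
After Purchase 5: 672 on hand, pool $8,132.92 (≈ $12.1026 each)
After Purchase 6: 716 on hand, pool $9,056.92 (≈ $12.6493 each)
After Purchase 7: 830 on hand, pool $10,880.92 (≈ $13.1095 each)
Sale 3, sell 702: 702/830 × $10,880.92 → $9,202.89
Total COGS = $2,623.07 + $2,421.01 + $9,202.89 = $14,246.97
Ending inventory (cost pool remaining) = $1,678.03

COGS = $14,246.97; ending inventory = $1,678.03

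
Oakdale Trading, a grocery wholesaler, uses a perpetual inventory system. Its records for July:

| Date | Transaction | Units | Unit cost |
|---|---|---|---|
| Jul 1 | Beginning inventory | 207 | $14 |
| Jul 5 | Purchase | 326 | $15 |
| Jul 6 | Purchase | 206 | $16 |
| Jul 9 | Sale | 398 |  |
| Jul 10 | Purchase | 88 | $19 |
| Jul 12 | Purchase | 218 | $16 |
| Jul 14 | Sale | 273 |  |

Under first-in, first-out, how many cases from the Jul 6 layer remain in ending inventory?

Jul 9, 398 sold [FIFO — oldest first]: 207 @ $14 + 191 @ $15 = $5,763
Jul 14, 273 sold [FIFO — oldest first]: 135 @ $15 + 138 @ $16 = $4,233
Total COGS = $5,763 + $4,233 = $9,996
Ending inventory: 68 @ $16 + 88 @ $19 + 218 @ $16 = $6,248
Check: goods available $16,244 = COGS $9,996 + ending $6,248

68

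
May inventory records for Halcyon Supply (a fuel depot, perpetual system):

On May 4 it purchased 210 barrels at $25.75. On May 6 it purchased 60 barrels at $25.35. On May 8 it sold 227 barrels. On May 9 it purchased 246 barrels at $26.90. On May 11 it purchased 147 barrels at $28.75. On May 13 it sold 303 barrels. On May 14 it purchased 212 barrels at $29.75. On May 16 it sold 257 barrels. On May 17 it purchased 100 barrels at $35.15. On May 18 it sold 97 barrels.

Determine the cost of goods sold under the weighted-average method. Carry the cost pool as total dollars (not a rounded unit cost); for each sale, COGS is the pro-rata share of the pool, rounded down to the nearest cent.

COGS = $24,664.07

After May 4: 210 on hand, pool $5,407.50 (≈ $25.7500 each)
After May 6: 270 on hand, pool $6,928.50 (≈ $25.6611 each)
May 8, sell 227: 227/270 × $6,928.50 → $5,825.07
After May 9: 289 on hand, pool $7,720.83 (≈ $26.7157 each)
After May 11: 436 on hand, pool $11,947.08 (≈ $27.4016 each)
May 13, sell 303: 303/436 × $11,947.08 → $8,302.67
After May 14: 345 on hand, pool $9,951.41 (≈ $28.8447 each)
May 16, sell 257: 257/345 × $9,951.41 → $7,413.07
After May 17: 188 on hand, pool $6,053.34 (≈ $32.1986 each)
May 18, sell 97: 97/188 × $6,053.34 → $3,123.26
Total COGS = $5,825.07 + $8,302.67 + $7,413.07 + $3,123.26 = $24,664.07
Ending inventory (cost pool remaining) = $2,930.08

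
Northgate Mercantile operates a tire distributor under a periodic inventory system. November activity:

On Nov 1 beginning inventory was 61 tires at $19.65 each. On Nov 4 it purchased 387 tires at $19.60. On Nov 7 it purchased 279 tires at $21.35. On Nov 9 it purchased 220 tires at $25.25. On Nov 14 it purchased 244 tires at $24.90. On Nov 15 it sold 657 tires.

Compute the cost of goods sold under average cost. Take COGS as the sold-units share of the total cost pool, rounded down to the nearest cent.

COGS = $14,547.28

Nov 15, sell 657: 657/1191 × $26,371.10 → $14,547.28
Ending inventory (cost pool remaining) = $11,823.82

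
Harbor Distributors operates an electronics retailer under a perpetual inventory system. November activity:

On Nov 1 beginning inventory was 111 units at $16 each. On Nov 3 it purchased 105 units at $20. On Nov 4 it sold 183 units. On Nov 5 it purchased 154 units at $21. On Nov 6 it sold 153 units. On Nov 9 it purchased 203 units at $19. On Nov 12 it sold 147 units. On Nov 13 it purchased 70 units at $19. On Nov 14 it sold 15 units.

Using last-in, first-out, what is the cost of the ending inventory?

Ending inventory = $2,658

Nov 4, 183 sold [LIFO — newest first]: 105 @ $20 + 78 @ $16 = $3,348
Nov 6, 153 sold [LIFO — newest first]: 153 @ $21 = $3,213
Nov 12, 147 sold [LIFO — newest first]: 147 @ $19 = $2,793
Nov 14, 15 sold [LIFO — newest first]: 15 @ $19 = $285
Total COGS = $3,348 + $3,213 + $2,793 + $285 = $9,639
Ending inventory: 33 @ $16 + 1 @ $21 + 56 @ $19 + 55 @ $19 = $2,658
Check: goods available $12,297 = COGS $9,639 + ending $2,658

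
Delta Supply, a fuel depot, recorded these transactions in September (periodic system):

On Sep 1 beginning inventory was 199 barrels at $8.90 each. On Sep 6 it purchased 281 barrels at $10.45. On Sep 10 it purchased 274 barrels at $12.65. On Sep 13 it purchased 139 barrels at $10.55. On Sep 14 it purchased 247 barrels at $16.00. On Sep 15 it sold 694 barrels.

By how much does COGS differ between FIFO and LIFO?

$1,825.20

FIFO COGS: 199 @ $8.90 + 281 @ $10.45 + 214 @ $12.65 = $7,414.65
LIFO COGS: 247 @ $16.00 + 139 @ $10.55 + 274 @ $12.65 + 34 @ $10.45 = $9,239.85
Difference = |$7,414.65 − $9,239.85| = $1,825.20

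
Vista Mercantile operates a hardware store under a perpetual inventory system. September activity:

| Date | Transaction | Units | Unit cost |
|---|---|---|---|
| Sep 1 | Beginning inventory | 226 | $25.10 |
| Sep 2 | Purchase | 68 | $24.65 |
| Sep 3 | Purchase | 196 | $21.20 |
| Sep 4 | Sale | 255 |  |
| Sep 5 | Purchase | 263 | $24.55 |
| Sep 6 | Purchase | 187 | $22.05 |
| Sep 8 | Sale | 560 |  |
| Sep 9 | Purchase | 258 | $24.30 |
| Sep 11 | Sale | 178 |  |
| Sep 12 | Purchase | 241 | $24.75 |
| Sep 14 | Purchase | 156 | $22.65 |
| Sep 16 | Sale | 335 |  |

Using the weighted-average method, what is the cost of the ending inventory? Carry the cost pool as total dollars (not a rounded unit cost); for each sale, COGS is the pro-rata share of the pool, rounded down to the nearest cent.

Ending inventory = $6,398.30

After Sep 1: 226 on hand, pool $5,672.60 (≈ $25.1000 each)
After Sep 2: 294 on hand, pool $7,348.80 (≈ $24.9959 each)
After Sep 3: 490 on hand, pool $11,504.00 (≈ $23.4776 each)
Sep 4, sell 255: 255/490 × $11,504.00 → $5,986.77
After Sep 5: 498 on hand, pool $11,973.88 (≈ $24.0439 each)
After Sep 6: 685 on hand, pool $16,097.23 (≈ $23.4996 each)
Sep 8, sell 560: 560/685 × $16,097.23 → $13,159.77
After Sep 9: 383 on hand, pool $9,206.86 (≈ $24.0388 each)
Sep 11, sell 178: 178/383 × $9,206.86 → $4,278.90
After Sep 12: 446 on hand, pool $10,892.71 (≈ $24.4231 each)
After Sep 14: 602 on hand, pool $14,426.11 (≈ $23.9636 each)
Sep 16, sell 335: 335/602 × $14,426.11 → $8,027.81
Total COGS = $5,986.77 + $13,159.77 + $4,278.90 + $8,027.81 = $31,453.25
Ending inventory (cost pool remaining) = $6,398.30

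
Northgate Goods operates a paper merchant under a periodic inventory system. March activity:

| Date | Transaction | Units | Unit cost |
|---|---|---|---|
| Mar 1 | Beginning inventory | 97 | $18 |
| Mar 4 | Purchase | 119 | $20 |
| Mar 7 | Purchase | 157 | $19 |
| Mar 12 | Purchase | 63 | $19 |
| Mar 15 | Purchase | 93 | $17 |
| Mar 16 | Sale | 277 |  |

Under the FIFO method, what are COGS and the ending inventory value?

COGS = $5,285; ending inventory = $4,602

Mar 16, 277 sold [FIFO — oldest first]: 97 @ $18 + 119 @ $20 + 61 @ $19 = $5,285
Ending inventory: 96 @ $19 + 63 @ $19 + 93 @ $17 = $4,602
Check: goods available $9,887 = COGS $5,285 + ending $4,602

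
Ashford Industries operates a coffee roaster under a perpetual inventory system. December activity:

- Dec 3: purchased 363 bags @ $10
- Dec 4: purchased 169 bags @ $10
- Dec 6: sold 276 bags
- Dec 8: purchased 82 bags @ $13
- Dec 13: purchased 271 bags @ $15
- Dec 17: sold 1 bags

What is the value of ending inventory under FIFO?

Ending inventory = $7,681

Dec 6, 276 sold [FIFO — oldest first]: 276 @ $10 = $2,760
Dec 17, 1 sold [FIFO — oldest first]: 1 @ $10 = $10
Total COGS = $2,760 + $10 = $2,770
Ending inventory: 86 @ $10 + 169 @ $10 + 82 @ $13 + 271 @ $15 = $7,681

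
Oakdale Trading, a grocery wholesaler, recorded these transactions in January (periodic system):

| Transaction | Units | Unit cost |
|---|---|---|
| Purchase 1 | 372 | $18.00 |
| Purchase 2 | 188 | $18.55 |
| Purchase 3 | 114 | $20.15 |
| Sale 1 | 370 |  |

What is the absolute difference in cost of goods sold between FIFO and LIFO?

$348.50

FIFO COGS: 370 @ $18.00 = $6,660.00
LIFO COGS: 114 @ $20.15 + 188 @ $18.55 + 68 @ $18.00 = $7,008.50
Difference = |$6,660.00 − $7,008.50| = $348.50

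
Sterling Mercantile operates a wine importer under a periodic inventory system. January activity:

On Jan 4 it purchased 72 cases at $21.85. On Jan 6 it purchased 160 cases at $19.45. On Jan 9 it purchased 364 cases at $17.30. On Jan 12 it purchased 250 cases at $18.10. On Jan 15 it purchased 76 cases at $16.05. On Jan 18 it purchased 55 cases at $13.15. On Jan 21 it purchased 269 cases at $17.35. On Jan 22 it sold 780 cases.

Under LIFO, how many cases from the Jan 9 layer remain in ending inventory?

234

Jan 22, 780 sold [LIFO — newest first]: 269 @ $17.35 + 55 @ $13.15 + 76 @ $16.05 + 250 @ $18.10 + 130 @ $17.30 = $13,384.20
Ending inventory: 72 @ $21.85 + 160 @ $19.45 + 234 @ $17.30 = $8,733.40
Check: goods available $22,117.60 = COGS $13,384.20 + ending $8,733.40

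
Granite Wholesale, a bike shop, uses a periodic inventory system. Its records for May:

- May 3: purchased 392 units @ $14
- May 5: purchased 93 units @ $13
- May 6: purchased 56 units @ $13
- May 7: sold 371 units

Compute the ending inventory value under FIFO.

Ending inventory = $2,231

May 7, 371 sold [FIFO — oldest first]: 371 @ $14 = $5,194
Ending inventory: 21 @ $14 + 93 @ $13 + 56 @ $13 = $2,231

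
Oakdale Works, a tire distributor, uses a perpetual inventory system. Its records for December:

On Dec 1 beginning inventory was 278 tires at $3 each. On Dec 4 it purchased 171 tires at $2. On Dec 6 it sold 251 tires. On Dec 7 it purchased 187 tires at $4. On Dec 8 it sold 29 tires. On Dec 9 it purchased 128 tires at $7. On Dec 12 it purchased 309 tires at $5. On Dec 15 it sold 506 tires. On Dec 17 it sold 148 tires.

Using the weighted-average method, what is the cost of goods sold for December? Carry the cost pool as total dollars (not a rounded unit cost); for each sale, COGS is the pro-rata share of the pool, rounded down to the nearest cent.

After Dec 1: 278 on hand, pool $834.00 (≈ $3.0000 each)
After Dec 4: 449 on hand, pool $1,176.00 (≈ $2.6192 each)
Dec 6, sell 251: 251/449 × $1,176.00 → $657.40
After Dec 7: 385 on hand, pool $1,266.60 (≈ $3.2899 each)
Dec 8, sell 29: 29/385 × $1,266.60 → $95.40
After Dec 9: 484 on hand, pool $2,067.20 (≈ $4.2711 each)
After Dec 12: 793 on hand, pool $3,612.20 (≈ $4.5551 each)
Dec 15, sell 506: 506/793 × $3,612.20 → $2,304.88
Dec 17, sell 148: 148/287 × $1,307.32 → $674.15
Total COGS = $657.40 + $95.40 + $2,304.88 + $674.15 = $3,731.83
Ending inventory (cost pool remaining) = $633.17
Check: goods available $4,365.00 = COGS $3,731.83 + ending $633.17

COGS = $3,731.83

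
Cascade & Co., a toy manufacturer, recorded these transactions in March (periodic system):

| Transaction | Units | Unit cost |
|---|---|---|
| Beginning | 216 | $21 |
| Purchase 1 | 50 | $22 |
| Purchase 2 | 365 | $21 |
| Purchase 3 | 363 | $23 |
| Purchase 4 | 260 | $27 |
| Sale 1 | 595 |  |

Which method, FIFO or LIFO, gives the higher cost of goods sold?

LIFO

FIFO COGS: 216 @ $21 + 50 @ $22 + 329 @ $21 = $12,545
LIFO COGS: 260 @ $27 + 335 @ $23 = $14,725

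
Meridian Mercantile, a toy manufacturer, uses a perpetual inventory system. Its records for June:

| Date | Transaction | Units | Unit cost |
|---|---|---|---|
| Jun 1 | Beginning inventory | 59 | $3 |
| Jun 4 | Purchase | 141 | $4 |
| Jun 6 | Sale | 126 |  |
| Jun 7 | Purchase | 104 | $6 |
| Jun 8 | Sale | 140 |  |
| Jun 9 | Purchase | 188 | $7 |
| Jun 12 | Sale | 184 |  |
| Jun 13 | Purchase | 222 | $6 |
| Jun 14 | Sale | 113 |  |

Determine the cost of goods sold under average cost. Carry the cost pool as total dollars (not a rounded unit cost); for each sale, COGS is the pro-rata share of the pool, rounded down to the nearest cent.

After Jun 1: 59 on hand, pool $177.00 (≈ $3.0000 each)
After Jun 4: 200 on hand, pool $741.00 (≈ $3.7050 each)
Jun 6, sell 126: 126/200 × $741.00 → $466.83
After Jun 7: 178 on hand, pool $898.17 (≈ $5.0459 each)
Jun 8, sell 140: 140/178 × $898.17 → $706.42
After Jun 9: 226 on hand, pool $1,507.75 (≈ $6.6715 each)
Jun 12, sell 184: 184/226 × $1,507.75 → $1,227.54
After Jun 13: 264 on hand, pool $1,612.21 (≈ $6.1069 each)
Jun 14, sell 113: 113/264 × $1,612.21 → $690.07
Total COGS = $466.83 + $706.42 + $1,227.54 + $690.07 = $3,090.86
Ending inventory (cost pool remaining) = $922.14

COGS = $3,090.86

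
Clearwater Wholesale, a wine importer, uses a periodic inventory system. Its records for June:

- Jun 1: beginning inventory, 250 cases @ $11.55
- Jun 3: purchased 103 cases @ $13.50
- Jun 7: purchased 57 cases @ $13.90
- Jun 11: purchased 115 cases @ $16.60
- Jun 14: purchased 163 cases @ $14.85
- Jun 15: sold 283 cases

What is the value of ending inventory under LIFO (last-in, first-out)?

Ending inventory = $5,000.80

Jun 15, 283 sold [LIFO — newest first]: 163 @ $14.85 + 115 @ $16.60 + 5 @ $13.90 = $4,399.05
Ending inventory: 250 @ $11.55 + 103 @ $13.50 + 52 @ $13.90 = $5,000.80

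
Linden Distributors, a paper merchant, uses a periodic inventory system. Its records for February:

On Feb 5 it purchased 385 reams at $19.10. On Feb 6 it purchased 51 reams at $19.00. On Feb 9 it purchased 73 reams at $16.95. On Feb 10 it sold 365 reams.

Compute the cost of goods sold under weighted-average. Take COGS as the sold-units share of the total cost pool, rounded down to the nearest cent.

Feb 10, sell 365: 365/509 × $9,559.85 → $6,855.29
Ending inventory (cost pool remaining) = $2,704.56

COGS = $6,855.29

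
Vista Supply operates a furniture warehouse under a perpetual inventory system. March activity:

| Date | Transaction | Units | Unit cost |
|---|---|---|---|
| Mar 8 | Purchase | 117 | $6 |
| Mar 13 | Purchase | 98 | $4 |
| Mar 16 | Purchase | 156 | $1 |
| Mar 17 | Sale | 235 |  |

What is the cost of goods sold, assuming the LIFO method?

COGS = $472

Mar 17, 235 sold [LIFO — newest first]: 156 @ $1 + 79 @ $4 = $472
Ending inventory: 117 @ $6 + 19 @ $4 = $778
Check: goods available $1,250 = COGS $472 + ending $778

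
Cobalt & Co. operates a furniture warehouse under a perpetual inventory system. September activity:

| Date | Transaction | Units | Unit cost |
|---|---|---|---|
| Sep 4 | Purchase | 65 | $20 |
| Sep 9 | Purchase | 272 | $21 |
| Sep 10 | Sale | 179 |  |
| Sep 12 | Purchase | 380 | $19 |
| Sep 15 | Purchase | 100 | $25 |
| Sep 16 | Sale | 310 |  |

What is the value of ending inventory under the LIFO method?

Ending inventory = $6,483

Sep 10, 179 sold [LIFO — newest first]: 179 @ $21 = $3,759
Sep 16, 310 sold [LIFO — newest first]: 100 @ $25 + 210 @ $19 = $6,490
Total COGS = $3,759 + $6,490 = $10,249
Ending inventory: 65 @ $20 + 93 @ $21 + 170 @ $19 = $6,483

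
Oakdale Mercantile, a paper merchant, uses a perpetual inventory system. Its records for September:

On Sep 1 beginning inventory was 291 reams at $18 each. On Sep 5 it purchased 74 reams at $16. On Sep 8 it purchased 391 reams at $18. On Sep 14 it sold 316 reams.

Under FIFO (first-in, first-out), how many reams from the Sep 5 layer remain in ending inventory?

Sep 14, 316 sold [FIFO — oldest first]: 291 @ $18 + 25 @ $16 = $5,638
Ending inventory: 49 @ $16 + 391 @ $18 = $7,822

49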